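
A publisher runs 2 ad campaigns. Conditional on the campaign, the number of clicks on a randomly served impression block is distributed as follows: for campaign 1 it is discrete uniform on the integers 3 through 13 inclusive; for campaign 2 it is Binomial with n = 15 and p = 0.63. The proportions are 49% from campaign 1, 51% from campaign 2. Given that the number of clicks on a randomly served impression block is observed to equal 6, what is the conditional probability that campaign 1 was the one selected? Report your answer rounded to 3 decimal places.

Likelihoods P(X=6 | ·): 1: 0.0909091; 2: 0.0406689.
Posterior ∝ prior × likelihood. Numerator for 1: 0.49·0.0909091 = 0.0445455.
Normalizing constant: 0.49·0.0909091 + 0.51·0.0406689 = 0.0652866.
P(1 | observation) = 0.0445455 / 0.0652866 = 0.682306.

0.682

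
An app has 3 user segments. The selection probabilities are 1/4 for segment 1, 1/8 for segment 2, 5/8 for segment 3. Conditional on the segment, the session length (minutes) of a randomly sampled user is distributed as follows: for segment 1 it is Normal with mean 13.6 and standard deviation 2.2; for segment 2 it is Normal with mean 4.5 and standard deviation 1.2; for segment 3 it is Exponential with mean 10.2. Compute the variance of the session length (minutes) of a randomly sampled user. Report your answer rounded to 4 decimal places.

Per component, 1: μ=13.6, E[X²]=189.8; 2: μ=4.5, E[X²]=21.69; 3: μ=10.2, E[X²]=208.08.
E[X] = 0.25·13.6 + 0.125·4.5 + 0.625·10.2 = 10.3375.
E[X²] = 0.25·189.8 + 0.125·21.69 + 0.625·208.08 = 180.211.
Var(X) = E[X²] − (E[X])² = 180.211 − 106.864 = 73.3473.

73.3473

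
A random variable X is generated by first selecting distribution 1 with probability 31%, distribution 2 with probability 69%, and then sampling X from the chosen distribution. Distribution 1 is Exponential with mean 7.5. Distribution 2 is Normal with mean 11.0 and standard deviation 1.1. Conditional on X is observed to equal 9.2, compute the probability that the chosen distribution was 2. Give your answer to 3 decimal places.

0.844

Likelihoods f(9.2 | ·): 1: 0.0391025; 2: 0.0950748.
Posterior ∝ prior × likelihood. Numerator for 2: 0.69·0.0950748 = 0.0656016.
Normalizing constant: 0.31·0.0391025 + 0.69·0.0950748 = 0.0777234.
P(2 | observation) = 0.0656016 / 0.0777234 = 0.84404.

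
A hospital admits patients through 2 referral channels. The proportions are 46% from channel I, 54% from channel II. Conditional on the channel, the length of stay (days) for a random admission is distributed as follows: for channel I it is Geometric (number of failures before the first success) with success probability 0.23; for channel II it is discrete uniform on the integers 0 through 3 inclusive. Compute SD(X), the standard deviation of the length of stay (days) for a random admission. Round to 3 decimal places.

2.867

Per component, I: μ=3.34783, E[X²]=25.7637; II: μ=1.5, E[X²]=3.5.
E[X] = 0.46·3.34783 + 0.54·1.5 = 2.35.
E[X²] = 0.46·25.7637 + 0.54·3.5 = 13.7413.
Var(X) = E[X²] − (E[X])² = 13.7413 − 5.5225 = 8.2188.
SD(X) = √8.2188 = 2.86685.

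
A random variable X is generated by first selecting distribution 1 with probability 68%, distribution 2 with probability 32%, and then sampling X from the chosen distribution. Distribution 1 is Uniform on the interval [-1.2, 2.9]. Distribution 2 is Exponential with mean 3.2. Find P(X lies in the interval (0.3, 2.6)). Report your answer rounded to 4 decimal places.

0.5308

Conditional on each component, P(0.3 < X < 2.6): 1: 0.560976; 2: 0.466763.
By total probability, P(0.3 < X < 2.6) = 0.68·0.560976 + 0.32·0.466763 = 0.530828.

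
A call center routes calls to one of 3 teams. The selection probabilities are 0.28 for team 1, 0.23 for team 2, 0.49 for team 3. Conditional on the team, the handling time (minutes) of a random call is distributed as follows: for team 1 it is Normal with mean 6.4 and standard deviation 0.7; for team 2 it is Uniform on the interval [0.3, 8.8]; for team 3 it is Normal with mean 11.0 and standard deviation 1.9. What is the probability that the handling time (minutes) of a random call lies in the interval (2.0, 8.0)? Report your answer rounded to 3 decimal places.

Conditional on each team, P(2.0 < X < 8.0): 1: 0.988865; 2: 0.705882; 3: 0.057173.
By total probability, P(2.0 < X < 8.0) = 0.28·0.988865 + 0.23·0.705882 + 0.49·0.057173 = 0.46725.

0.467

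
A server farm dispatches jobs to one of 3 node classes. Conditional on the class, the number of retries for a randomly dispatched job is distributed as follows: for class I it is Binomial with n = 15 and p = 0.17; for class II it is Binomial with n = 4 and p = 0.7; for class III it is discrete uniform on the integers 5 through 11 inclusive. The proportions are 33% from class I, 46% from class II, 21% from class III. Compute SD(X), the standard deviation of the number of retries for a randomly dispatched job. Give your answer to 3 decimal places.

Per component, I: μ=2.55, E[X²]=8.619; II: μ=2.8, E[X²]=8.68; III: μ=8, E[X²]=68.
E[X] = 0.33·2.55 + 0.46·2.8 + 0.21·8 = 3.8095.
E[X²] = 0.33·8.619 + 0.46·8.68 + 0.21·68 = 21.1171.
Var(X) = E[X²] − (E[X])² = 21.1171 − 14.5123 = 6.60478.
SD(X) = √6.60478 = 2.56998.

2.570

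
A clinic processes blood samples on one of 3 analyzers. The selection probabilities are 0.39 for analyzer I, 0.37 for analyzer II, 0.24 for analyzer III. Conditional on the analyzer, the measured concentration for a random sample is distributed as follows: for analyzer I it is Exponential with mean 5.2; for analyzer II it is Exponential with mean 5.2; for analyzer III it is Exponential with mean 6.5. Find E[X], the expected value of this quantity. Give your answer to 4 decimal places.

Component means — I: 5.2; II: 5.2; III: 6.5.
E[X] = 0.39·5.2 + 0.37·5.2 + 0.24·6.5 = 5.512.

5.5120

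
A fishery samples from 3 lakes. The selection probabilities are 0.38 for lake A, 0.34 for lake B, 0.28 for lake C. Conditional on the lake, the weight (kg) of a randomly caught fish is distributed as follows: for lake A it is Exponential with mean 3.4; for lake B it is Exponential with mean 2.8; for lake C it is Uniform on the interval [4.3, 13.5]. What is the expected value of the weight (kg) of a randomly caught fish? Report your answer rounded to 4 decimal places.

Component means — A: 3.4; B: 2.8; C: 8.9.
E[X] = 0.38·3.4 + 0.34·2.8 + 0.28·8.9 = 4.736.

4.7360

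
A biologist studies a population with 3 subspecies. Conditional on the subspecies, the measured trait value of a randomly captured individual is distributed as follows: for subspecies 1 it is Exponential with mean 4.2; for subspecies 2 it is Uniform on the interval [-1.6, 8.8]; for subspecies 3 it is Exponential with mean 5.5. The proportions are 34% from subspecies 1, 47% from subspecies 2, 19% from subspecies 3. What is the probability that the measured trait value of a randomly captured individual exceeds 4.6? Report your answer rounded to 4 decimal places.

Conditional on each subspecies, P(X > 4.6): 1: 0.33446; 2: 0.403846; 3: 0.433283.
By total probability, P(X > 4.6) = 0.34·0.33446 + 0.47·0.403846 + 0.19·0.433283 = 0.385848.

0.3858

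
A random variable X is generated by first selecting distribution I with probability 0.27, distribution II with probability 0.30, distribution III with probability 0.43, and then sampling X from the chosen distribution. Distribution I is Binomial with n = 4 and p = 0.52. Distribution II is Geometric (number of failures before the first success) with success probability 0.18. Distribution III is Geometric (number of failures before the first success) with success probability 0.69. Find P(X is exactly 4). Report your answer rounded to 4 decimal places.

Conditional on each component, P(X = 4): I: 0.0731162; II: 0.0813819; III: 0.00637229.
By total probability, P(X = 4) = 0.27·0.0731162 + 0.3·0.0813819 + 0.43·0.00637229 = 0.046896.

0.0469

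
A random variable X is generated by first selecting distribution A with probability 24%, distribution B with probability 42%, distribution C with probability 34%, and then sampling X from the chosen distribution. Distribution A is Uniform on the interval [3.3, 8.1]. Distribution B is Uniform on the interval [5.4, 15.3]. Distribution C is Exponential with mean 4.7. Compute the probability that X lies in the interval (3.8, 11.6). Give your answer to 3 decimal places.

Conditional on each component, P(3.8 < X < 11.6): A: 0.895833; B: 0.626263; C: 0.360774.
By total probability, P(3.8 < X < 11.6) = 0.24·0.895833 + 0.42·0.626263 + 0.34·0.360774 = 0.600694.

0.601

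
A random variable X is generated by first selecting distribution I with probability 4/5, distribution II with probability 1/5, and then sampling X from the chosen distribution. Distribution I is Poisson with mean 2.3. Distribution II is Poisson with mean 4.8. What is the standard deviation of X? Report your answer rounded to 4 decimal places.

1.9494

Per component, I: μ=2.3, E[X²]=7.59; II: μ=4.8, E[X²]=27.84.
E[X] = 0.8·2.3 + 0.2·4.8 = 2.8.
E[X²] = 0.8·7.59 + 0.2·27.84 = 11.64.
Var(X) = E[X²] − (E[X])² = 11.64 − 7.84 = 3.8.
SD(X) = √3.8 = 1.94936.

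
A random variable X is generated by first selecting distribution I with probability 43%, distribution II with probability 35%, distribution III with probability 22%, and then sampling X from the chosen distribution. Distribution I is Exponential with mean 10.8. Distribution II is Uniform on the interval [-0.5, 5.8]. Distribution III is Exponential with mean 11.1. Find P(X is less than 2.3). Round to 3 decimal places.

0.279

Conditional on each component, P(X < 2.3): I: 0.191814; II: 0.444444; III: 0.187149.
By total probability, P(X < 2.3) = 0.43·0.191814 + 0.35·0.444444 + 0.22·0.187149 = 0.279208.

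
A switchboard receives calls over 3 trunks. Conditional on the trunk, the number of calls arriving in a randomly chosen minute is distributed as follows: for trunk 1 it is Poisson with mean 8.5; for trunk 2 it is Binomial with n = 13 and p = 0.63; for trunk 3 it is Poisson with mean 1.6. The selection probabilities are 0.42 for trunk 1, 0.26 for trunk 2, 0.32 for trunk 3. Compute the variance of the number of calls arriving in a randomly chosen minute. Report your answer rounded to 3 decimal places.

14.892

Per component, 1: μ=8.5, E[X²]=80.75; 2: μ=8.19, E[X²]=70.1064; 3: μ=1.6, E[X²]=4.16.
E[X] = 0.42·8.5 + 0.26·8.19 + 0.32·1.6 = 6.2114.
E[X²] = 0.42·80.75 + 0.26·70.1064 + 0.32·4.16 = 53.4739.
Var(X) = E[X²] − (E[X])² = 53.4739 − 38.5815 = 14.8924.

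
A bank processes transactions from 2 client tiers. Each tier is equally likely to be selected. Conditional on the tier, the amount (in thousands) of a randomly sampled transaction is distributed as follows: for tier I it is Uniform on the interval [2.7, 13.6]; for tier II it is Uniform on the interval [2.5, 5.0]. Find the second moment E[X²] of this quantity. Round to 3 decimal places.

For each component E[X²] = Var + (mean)², giving I: 76.3233; II: 14.5833.
Overall E[X²] = 0.5·76.3233 + 0.5·14.5833 = 45.4533.

45.453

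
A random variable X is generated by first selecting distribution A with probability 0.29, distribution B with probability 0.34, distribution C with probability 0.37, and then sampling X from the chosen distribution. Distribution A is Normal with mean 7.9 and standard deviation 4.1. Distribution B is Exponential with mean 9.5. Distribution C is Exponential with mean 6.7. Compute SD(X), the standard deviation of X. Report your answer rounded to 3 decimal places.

Per component, A: μ=7.9, E[X²]=79.22; B: μ=9.5, E[X²]=180.5; C: μ=6.7, E[X²]=89.78.
E[X] = 0.29·7.9 + 0.34·9.5 + 0.37·6.7 = 8.
E[X²] = 0.29·79.22 + 0.34·180.5 + 0.37·89.78 = 117.562.
Var(X) = E[X²] − (E[X])² = 117.562 − 64 = 53.5624.
SD(X) = √53.5624 = 7.31863.

7.319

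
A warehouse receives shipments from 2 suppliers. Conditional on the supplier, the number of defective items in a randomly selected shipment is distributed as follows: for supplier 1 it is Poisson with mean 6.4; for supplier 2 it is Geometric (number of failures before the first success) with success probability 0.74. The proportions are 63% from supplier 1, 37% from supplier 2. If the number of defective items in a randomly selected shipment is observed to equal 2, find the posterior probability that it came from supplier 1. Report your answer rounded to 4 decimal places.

0.5367

Likelihoods P(X=2 | ·): 1: 0.0340287; 2: 0.050024.
Posterior ∝ prior × likelihood. Numerator for 1: 0.63·0.0340287 = 0.0214381.
Normalizing constant: 0.63·0.0340287 + 0.37·0.050024 = 0.039947.
P(1 | observation) = 0.0214381 / 0.039947 = 0.536664.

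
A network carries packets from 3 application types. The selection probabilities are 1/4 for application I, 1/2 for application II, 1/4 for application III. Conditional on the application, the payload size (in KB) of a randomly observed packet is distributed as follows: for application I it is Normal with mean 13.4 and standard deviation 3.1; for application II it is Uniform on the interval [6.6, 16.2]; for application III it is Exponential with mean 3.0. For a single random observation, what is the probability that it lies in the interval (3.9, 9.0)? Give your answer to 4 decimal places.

Conditional on each application, P(3.9 < X < 9.0): I: 0.0768077; II: 0.25; III: 0.222745.
By total probability, P(3.9 < X < 9.0) = 0.25·0.0768077 + 0.5·0.25 + 0.25·0.222745 = 0.199888.

0.1999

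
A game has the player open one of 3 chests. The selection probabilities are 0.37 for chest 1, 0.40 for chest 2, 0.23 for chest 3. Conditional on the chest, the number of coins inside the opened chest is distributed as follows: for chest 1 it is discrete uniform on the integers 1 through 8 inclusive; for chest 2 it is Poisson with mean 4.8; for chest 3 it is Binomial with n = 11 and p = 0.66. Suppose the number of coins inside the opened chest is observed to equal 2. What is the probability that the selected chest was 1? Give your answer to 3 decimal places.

Likelihoods P(X=2 | ·): 1: 0.125; 2: 0.0948067; 3: 0.00145466.
Posterior ∝ prior × likelihood. Numerator for 1: 0.37·0.125 = 0.04625.
Normalizing constant: 0.37·0.125 + 0.4·0.0948067 + 0.23·0.00145466 = 0.0845072.
P(1 | observation) = 0.04625 / 0.0845072 = 0.54729.

0.547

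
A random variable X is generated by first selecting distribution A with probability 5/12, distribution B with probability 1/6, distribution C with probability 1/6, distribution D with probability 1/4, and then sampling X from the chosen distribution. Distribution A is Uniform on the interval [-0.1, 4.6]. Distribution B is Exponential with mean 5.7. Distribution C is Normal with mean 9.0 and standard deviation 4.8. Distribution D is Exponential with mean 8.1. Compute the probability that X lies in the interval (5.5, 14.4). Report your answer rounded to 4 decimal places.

Conditional on each component, P(5.5 < X < 14.4): A: 0; B: 0.301064; C: 0.636756; D: 0.338104.
By total probability, P(5.5 < X < 14.4) = 0.416667·0 + 0.166667·0.301064 + 0.166667·0.636756 + 0.25·0.338104 = 0.240829.

0.2408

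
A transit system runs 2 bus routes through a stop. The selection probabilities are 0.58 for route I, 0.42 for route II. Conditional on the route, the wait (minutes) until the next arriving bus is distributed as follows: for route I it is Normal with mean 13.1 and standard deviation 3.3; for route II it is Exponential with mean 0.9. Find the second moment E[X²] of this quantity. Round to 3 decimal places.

For each component E[X²] = Var + (mean)², giving I: 182.5; II: 1.62.
Overall E[X²] = 0.58·182.5 + 0.42·1.62 = 106.53.

106.530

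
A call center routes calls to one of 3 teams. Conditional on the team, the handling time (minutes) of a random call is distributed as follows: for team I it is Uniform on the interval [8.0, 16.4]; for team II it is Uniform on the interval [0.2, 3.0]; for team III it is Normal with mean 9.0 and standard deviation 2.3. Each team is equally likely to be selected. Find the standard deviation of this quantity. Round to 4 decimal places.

Per component, I: μ=12.2, E[X²]=154.72; II: μ=1.6, E[X²]=3.21333; III: μ=9, E[X²]=86.29.
E[X] = 0.333333·12.2 + 0.333333·1.6 + 0.333333·9 = 7.6.
E[X²] = 0.333333·154.72 + 0.333333·3.21333 + 0.333333·86.29 = 81.4078.
Var(X) = E[X²] − (E[X])² = 81.4078 − 57.76 = 23.6478.
SD(X) = √23.6478 = 4.8629.

4.8629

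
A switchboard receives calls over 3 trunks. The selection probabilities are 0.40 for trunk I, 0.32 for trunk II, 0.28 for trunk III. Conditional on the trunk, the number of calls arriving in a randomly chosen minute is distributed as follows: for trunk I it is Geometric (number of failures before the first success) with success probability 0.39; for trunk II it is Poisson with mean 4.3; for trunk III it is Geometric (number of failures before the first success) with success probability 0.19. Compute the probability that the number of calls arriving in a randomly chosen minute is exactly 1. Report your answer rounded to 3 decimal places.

0.157

Conditional on each trunk, P(X = 1): I: 0.2379; II: 0.0583448; III: 0.1539.
By total probability, P(X = 1) = 0.4·0.2379 + 0.32·0.0583448 + 0.28·0.1539 = 0.156922.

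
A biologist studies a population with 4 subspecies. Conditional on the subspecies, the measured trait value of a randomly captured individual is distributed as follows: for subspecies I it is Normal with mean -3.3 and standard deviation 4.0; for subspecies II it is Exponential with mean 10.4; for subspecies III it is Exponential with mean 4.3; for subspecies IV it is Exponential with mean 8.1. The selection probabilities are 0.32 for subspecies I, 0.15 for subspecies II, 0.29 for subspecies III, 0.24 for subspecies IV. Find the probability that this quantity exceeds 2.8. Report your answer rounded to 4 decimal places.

0.4560

Conditional on each subspecies, P(X > 2.8): I: 0.0636295; II: 0.763967; III: 0.521439; IV: 0.70774.
By total probability, P(X > 2.8) = 0.32·0.0636295 + 0.15·0.763967 + 0.29·0.521439 + 0.24·0.70774 = 0.456031.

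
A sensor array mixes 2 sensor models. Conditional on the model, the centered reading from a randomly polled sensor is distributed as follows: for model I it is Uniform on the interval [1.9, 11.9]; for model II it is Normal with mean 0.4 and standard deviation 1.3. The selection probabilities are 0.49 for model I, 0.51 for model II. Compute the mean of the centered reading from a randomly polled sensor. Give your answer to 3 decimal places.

3.585

Component means — I: 6.9; II: 0.4.
E[X] = 0.49·6.9 + 0.51·0.4 = 3.585.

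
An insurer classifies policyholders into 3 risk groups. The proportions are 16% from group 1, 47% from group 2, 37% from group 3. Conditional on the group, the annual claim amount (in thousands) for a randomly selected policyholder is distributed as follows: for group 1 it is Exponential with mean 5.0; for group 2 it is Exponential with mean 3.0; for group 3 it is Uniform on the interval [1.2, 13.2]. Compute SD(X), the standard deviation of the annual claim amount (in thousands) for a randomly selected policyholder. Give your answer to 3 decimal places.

Per component, 1: μ=5, E[X²]=50; 2: μ=3, E[X²]=18; 3: μ=7.2, E[X²]=63.84.
E[X] = 0.16·5 + 0.47·3 + 0.37·7.2 = 4.874.
E[X²] = 0.16·50 + 0.47·18 + 0.37·63.84 = 40.0808.
Var(X) = E[X²] − (E[X])² = 40.0808 − 23.7559 = 16.3249.
SD(X) = √16.3249 = 4.04041.

4.040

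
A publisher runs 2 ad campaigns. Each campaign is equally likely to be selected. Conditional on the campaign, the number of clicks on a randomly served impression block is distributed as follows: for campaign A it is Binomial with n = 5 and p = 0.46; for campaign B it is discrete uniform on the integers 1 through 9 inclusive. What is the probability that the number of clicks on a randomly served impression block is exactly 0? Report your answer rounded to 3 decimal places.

Conditional on each campaign, P(X = 0): A: 0.0459165; B: 0.
By total probability, P(X = 0) = 0.5·0.0459165 + 0.5·0 = 0.0229583.

0.023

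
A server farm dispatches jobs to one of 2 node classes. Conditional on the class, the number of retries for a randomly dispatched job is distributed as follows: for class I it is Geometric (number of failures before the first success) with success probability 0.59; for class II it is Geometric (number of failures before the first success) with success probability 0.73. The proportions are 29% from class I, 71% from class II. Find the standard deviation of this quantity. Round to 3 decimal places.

Per component, I: μ=0.694915, E[X²]=1.66073; II: μ=0.369863, E[X²]=0.64346.
E[X] = 0.29·0.694915 + 0.71·0.369863 = 0.464128.
E[X²] = 0.29·1.66073 + 0.71·0.64346 = 0.938468.
Var(X) = E[X²] − (E[X])² = 0.938468 − 0.215415 = 0.723053.
SD(X) = √0.723053 = 0.850326.

0.850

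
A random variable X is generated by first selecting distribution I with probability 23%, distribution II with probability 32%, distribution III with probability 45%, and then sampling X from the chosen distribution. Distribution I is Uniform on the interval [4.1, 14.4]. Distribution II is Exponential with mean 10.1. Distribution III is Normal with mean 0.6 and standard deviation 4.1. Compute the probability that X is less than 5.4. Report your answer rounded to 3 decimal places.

0.557

Conditional on each component, P(X < 5.4): I: 0.126214; II: 0.414128; III: 0.879147.
By total probability, P(X < 5.4) = 0.23·0.126214 + 0.32·0.414128 + 0.45·0.879147 = 0.557166.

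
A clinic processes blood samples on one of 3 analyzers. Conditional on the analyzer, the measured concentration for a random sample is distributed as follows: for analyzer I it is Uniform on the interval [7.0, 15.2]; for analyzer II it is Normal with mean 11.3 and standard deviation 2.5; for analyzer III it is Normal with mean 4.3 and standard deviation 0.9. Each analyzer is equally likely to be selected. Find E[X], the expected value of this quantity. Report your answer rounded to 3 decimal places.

Component means — I: 11.1; II: 11.3; III: 4.3.
E[X] = 0.333333·11.1 + 0.333333·11.3 + 0.333333·4.3 = 8.9.

8.900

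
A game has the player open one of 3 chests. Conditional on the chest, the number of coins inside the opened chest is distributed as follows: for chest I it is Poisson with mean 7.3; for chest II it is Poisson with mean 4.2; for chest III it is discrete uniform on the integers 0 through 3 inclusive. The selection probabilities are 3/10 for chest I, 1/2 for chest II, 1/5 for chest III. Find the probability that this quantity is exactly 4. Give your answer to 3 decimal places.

Conditional on each chest, P(X = 4): I: 0.0799338; II: 0.194424; III: 0.
By total probability, P(X = 4) = 0.3·0.0799338 + 0.5·0.194424 + 0.2·0 = 0.121192.

0.121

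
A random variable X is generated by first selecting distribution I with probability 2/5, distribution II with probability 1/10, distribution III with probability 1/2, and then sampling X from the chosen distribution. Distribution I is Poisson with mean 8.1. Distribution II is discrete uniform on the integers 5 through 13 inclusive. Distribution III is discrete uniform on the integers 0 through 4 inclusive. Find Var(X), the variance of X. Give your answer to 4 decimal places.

Per component, I: μ=8.1, E[X²]=73.71; II: μ=9, E[X²]=87.6667; III: μ=2, E[X²]=6.
E[X] = 0.4·8.1 + 0.1·9 + 0.5·2 = 5.14.
E[X²] = 0.4·73.71 + 0.1·87.6667 + 0.5·6 = 41.2507.
Var(X) = E[X²] − (E[X])² = 41.2507 − 26.4196 = 14.8311.

14.8311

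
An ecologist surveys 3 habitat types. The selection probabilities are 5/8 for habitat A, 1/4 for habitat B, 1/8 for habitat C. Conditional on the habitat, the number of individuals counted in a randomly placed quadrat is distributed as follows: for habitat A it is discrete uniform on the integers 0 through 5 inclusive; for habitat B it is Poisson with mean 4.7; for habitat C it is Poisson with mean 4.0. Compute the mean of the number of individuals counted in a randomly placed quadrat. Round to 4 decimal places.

Component means — A: 2.5; B: 4.7; C: 4.
E[X] = 0.625·2.5 + 0.25·4.7 + 0.125·4 = 3.2375.

3.2375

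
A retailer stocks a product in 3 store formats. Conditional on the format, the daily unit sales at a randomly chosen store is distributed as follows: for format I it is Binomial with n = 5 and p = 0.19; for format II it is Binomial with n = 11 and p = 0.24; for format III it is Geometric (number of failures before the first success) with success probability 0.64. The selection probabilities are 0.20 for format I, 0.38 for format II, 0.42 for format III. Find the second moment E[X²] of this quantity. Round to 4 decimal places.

For each component E[X²] = Var + (mean)², giving I: 1.672; II: 8.976; III: 1.19531.
Overall E[X²] = 0.2·1.672 + 0.38·8.976 + 0.42·1.19531 = 4.24731.

4.2473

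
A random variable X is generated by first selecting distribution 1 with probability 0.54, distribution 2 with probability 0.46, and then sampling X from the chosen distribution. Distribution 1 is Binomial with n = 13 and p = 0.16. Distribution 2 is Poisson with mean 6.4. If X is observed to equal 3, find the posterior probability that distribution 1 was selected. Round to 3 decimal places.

Likelihoods P(X=3 | ·): 1: 0.204889; 2: 0.0725945.
Posterior ∝ prior × likelihood. Numerator for 1: 0.54·0.204889 = 0.11064.
Normalizing constant: 0.54·0.204889 + 0.46·0.0725945 = 0.144034.
P(1 | observation) = 0.11064 / 0.144034 = 0.768155.

0.768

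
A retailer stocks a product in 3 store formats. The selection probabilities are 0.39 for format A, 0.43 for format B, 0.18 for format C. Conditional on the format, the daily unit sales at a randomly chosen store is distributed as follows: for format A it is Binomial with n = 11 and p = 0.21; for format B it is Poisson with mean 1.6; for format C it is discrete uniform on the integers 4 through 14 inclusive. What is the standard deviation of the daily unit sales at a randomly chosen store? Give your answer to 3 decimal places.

Per component, A: μ=2.31, E[X²]=7.161; B: μ=1.6, E[X²]=4.16; C: μ=9, E[X²]=91.
E[X] = 0.39·2.31 + 0.43·1.6 + 0.18·9 = 3.2089.
E[X²] = 0.39·7.161 + 0.43·4.16 + 0.18·91 = 20.9616.
Var(X) = E[X²] − (E[X])² = 20.9616 − 10.297 = 10.6646.
SD(X) = √10.6646 = 3.26566.

3.266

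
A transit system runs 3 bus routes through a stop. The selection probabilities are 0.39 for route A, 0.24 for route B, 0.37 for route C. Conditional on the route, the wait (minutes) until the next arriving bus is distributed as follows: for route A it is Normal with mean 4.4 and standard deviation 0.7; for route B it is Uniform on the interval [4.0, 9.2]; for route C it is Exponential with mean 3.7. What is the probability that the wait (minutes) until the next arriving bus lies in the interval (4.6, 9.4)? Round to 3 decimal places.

Conditional on each route, P(4.6 < X < 9.4): A: 0.387548; B: 0.884615; C: 0.209623.
By total probability, P(4.6 < X < 9.4) = 0.39·0.387548 + 0.24·0.884615 + 0.37·0.209623 = 0.441012.

0.441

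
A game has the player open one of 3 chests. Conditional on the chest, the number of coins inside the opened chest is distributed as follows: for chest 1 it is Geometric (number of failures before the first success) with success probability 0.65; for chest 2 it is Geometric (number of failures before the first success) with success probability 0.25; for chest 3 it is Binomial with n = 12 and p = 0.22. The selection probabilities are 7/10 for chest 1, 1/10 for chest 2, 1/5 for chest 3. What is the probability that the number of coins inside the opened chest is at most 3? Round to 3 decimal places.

Conditional on each chest, P(X ≤ 3): 1: 0.984994; 2: 0.683594; 3: 0.73899.
By total probability, P(X ≤ 3) = 0.7·0.984994 + 0.1·0.683594 + 0.2·0.73899 = 0.905653.

0.906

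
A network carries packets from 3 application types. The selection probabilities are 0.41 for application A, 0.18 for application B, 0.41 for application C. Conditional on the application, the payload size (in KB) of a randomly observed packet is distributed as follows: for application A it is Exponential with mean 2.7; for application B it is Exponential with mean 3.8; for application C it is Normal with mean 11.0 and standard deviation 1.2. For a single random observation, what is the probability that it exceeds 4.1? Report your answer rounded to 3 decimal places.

0.561

Conditional on each application, P(X > 4.1): A: 0.219036; B: 0.339953; C: 1.
By total probability, P(X > 4.1) = 0.41·0.219036 + 0.18·0.339953 + 0.41·1 = 0.560996.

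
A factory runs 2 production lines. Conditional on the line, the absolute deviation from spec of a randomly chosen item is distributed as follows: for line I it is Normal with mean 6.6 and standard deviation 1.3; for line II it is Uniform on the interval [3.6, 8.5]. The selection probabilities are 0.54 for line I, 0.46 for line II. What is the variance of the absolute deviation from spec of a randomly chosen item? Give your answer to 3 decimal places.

1.908

Per component, I: μ=6.6, E[X²]=45.25; II: μ=6.05, E[X²]=38.6033.
E[X] = 0.54·6.6 + 0.46·6.05 = 6.347.
E[X²] = 0.54·45.25 + 0.46·38.6033 = 42.1925.
Var(X) = E[X²] − (E[X])² = 42.1925 − 40.2844 = 1.90812.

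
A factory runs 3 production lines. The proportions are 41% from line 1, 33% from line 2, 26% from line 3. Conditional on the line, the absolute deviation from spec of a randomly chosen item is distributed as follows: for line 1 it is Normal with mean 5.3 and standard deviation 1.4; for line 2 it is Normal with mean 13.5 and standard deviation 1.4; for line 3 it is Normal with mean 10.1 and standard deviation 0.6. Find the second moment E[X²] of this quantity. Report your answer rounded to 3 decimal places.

For each component E[X²] = Var + (mean)², giving 1: 30.05; 2: 184.21; 3: 102.37.
Overall E[X²] = 0.41·30.05 + 0.33·184.21 + 0.26·102.37 = 99.726.

99.726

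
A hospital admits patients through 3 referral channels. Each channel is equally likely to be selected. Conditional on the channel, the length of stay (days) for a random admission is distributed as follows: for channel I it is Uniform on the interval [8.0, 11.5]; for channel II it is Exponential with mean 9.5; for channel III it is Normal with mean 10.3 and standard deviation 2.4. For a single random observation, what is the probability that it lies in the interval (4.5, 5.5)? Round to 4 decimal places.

0.0257

Conditional on each channel, P(4.5 < X < 5.5): I: 0; II: 0.0622158; III: 0.0149185.
By total probability, P(4.5 < X < 5.5) = 0.333333·0 + 0.333333·0.0622158 + 0.333333·0.0149185 = 0.0257114.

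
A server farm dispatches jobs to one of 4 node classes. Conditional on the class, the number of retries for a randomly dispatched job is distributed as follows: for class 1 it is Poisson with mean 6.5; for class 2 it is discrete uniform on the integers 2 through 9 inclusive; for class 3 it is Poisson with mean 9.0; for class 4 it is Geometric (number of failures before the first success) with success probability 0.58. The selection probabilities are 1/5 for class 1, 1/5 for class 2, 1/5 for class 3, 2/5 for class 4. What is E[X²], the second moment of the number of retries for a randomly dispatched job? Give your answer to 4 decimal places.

35.5592

For each component E[X²] = Var + (mean)², giving 1: 48.75; 2: 35.5; 3: 90; 4: 1.77289.
Overall E[X²] = 0.2·48.75 + 0.2·35.5 + 0.2·90 + 0.4·1.77289 = 35.5592.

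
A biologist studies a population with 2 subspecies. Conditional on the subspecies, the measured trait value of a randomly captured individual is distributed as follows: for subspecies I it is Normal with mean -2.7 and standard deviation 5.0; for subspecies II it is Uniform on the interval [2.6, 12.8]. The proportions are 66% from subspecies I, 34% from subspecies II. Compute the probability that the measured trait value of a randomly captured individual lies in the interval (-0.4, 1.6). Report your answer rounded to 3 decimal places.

Conditional on each subspecies, P(-0.4 < X < 1.6): I: 0.127864; II: 0.
By total probability, P(-0.4 < X < 1.6) = 0.66·0.127864 + 0.34·0 = 0.08439.

0.084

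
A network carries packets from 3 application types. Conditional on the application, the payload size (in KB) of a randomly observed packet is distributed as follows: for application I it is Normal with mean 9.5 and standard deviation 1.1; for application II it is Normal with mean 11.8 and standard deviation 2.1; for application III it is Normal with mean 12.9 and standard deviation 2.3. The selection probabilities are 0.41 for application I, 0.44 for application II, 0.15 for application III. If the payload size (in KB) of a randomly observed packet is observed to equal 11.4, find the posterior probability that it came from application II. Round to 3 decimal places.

Likelihoods f(11.4 | ·): I: 0.0815952; II: 0.186557; III: 0.140224.
Posterior ∝ prior × likelihood. Numerator for II: 0.44·0.186557 = 0.0820852.
Normalizing constant: 0.41·0.0815952 + 0.44·0.186557 + 0.15·0.140224 = 0.136573.
P(II | observation) = 0.0820852 / 0.136573 = 0.601036.

0.601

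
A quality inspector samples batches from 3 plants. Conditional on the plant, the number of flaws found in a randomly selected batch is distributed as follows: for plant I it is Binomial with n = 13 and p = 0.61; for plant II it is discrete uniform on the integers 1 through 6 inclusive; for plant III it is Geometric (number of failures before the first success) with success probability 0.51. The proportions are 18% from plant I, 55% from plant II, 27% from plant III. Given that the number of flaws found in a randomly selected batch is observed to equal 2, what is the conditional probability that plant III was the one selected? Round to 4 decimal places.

Likelihoods P(X=2 | ·): I: 0.000921436; II: 0.166667; III: 0.122451.
Posterior ∝ prior × likelihood. Numerator for III: 0.27·0.122451 = 0.0330618.
Normalizing constant: 0.18·0.000921436 + 0.55·0.166667 + 0.27·0.122451 = 0.124894.
P(III | observation) = 0.0330618 / 0.124894 = 0.264718.

0.2647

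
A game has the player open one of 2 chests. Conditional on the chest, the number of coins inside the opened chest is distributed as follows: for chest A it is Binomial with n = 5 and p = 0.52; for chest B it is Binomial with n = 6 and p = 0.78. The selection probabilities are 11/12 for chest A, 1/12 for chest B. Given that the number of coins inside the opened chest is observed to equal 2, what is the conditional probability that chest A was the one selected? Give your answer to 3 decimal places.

0.994

Likelihoods P(X=2 | ·): A: 0.299041; B: 0.0213782.
Posterior ∝ prior × likelihood. Numerator for A: 0.916667·0.299041 = 0.274121.
Normalizing constant: 0.916667·0.299041 + 0.0833333·0.0213782 = 0.275902.
P(A | observation) = 0.274121 / 0.275902 = 0.993543.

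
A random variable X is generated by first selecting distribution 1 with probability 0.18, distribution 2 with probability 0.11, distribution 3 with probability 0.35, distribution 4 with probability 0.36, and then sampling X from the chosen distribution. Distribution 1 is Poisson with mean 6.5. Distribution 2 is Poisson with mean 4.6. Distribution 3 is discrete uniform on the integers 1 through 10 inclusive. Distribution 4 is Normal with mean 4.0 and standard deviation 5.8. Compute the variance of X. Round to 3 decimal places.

17.542

Per component, 1: μ=6.5, E[X²]=48.75; 2: μ=4.6, E[X²]=25.76; 3: μ=5.5, E[X²]=38.5; 4: μ=4, E[X²]=49.64.
E[X] = 0.18·6.5 + 0.11·4.6 + 0.35·5.5 + 0.36·4 = 5.041.
E[X²] = 0.18·48.75 + 0.11·25.76 + 0.35·38.5 + 0.36·49.64 = 42.954.
Var(X) = E[X²] − (E[X])² = 42.954 − 25.4117 = 17.5423.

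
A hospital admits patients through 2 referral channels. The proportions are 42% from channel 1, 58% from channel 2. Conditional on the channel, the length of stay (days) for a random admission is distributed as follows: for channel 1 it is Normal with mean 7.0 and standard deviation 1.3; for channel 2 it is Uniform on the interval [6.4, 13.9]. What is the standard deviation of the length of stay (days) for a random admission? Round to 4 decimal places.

Per component, 1: μ=7, E[X²]=50.69; 2: μ=10.15, E[X²]=107.71.
E[X] = 0.42·7 + 0.58·10.15 = 8.827.
E[X²] = 0.42·50.69 + 0.58·107.71 = 83.7616.
Var(X) = E[X²] − (E[X])² = 83.7616 − 77.9159 = 5.84567.
SD(X) = √5.84567 = 2.41778.

2.4178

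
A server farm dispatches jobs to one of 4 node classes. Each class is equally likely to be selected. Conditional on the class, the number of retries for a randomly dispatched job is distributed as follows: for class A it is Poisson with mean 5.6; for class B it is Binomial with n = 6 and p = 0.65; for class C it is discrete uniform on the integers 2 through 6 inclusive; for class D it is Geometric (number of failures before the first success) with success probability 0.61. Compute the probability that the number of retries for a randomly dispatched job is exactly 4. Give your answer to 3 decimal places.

0.173

Conditional on each class, P(X = 4): A: 0.151528; B: 0.328005; C: 0.2; D: 0.014112.
By total probability, P(X = 4) = 0.25·0.151528 + 0.25·0.328005 + 0.25·0.2 + 0.25·0.014112 = 0.173411.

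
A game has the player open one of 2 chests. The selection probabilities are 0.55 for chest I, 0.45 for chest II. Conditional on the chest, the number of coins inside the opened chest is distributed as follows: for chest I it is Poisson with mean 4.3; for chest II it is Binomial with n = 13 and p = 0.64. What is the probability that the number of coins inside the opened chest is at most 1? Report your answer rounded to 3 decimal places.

Conditional on each chest, P(X ≤ 1): I: 0.0719134; II: 4.11292e-05.
By total probability, P(X ≤ 1) = 0.55·0.0719134 + 0.45·4.11292e-05 = 0.0395709.

0.040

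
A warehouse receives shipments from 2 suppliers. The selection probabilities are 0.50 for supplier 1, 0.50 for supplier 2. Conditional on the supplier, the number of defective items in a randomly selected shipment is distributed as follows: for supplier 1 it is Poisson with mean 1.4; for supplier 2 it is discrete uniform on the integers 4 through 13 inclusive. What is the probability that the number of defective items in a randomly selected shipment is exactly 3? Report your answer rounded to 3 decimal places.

Conditional on each supplier, P(X = 3): 1: 0.112777; 2: 0.
By total probability, P(X = 3) = 0.5·0.112777 + 0.5·0 = 0.0563885.

0.056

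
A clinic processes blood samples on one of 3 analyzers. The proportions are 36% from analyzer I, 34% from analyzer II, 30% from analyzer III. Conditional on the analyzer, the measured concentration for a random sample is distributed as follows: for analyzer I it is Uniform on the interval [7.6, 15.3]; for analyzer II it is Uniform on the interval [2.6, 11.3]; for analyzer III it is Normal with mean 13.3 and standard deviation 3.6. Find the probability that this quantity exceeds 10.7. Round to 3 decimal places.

0.468

Conditional on each analyzer, P(X > 10.7): I: 0.597403; II: 0.0689655; III: 0.764921.
By total probability, P(X > 10.7) = 0.36·0.597403 + 0.34·0.0689655 + 0.3·0.764921 = 0.46799.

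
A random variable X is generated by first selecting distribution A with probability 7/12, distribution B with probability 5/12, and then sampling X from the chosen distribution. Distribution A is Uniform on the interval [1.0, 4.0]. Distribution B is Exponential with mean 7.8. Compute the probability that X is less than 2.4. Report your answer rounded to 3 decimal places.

0.383

Conditional on each component, P(X < 2.4): A: 0.466667; B: 0.264859.
By total probability, P(X < 2.4) = 0.583333·0.466667 + 0.416667·0.264859 = 0.38258.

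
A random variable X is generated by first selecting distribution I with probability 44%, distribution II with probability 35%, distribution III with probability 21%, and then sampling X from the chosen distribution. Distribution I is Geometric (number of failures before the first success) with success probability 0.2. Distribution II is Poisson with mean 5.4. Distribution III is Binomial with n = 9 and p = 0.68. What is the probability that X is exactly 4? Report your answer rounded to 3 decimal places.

0.111

Conditional on each component, P(X = 4): I: 0.08192; II: 0.16002; III: 0.0903974.
By total probability, P(X = 4) = 0.44·0.08192 + 0.35·0.16002 + 0.21·0.0903974 = 0.111035.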